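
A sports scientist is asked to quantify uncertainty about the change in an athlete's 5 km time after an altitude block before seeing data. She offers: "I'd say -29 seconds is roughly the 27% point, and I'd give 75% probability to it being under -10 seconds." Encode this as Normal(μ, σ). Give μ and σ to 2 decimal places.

μ = -19.96, σ = 14.76

For Normal(μ,σ), the p-quantile is μ + z_p·σ. Here z_{0.27} = -0.6128, z_{0.75} = 0.6745.
So -29 = μ − 0.6128σ and -10 = μ + 0.6745σ.
Subtracting: σ = (-10 − -29)/(0.6745 − (-0.6128)) = 14.76.
Then μ = -29 − (-0.6128)·14.76 = -19.96.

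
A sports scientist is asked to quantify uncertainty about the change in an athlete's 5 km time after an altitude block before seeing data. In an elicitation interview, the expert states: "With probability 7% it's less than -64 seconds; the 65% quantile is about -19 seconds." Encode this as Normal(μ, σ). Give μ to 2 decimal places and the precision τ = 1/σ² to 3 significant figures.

The p-quantile of Normal(μ,σ) is μ + z_p·σ, with z_{0.07} = -1.476 and z_{0.65} = 0.3853.
Eliminate σ: μ = (z₂·x₁ − z₁·x₂)/(z₂ − z₁) = (0.3853·-64 − (-1.476)·-19)/1.861 = -28.32.
Then σ = (x₂ − x₁)/(z₂ − z₁) = (-19 − -64)/1.861 = 24.18.
Precision τ = 1/σ² = 1/24.18² = 0.00171.

μ = -28.32, τ = 0.00171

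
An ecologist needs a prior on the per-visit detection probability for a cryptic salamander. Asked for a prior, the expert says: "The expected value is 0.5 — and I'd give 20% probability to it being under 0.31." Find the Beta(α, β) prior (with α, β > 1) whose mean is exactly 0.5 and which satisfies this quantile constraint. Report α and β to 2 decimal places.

α ≈ 2.50, β ≈ 2.50

With mean 0.5 fixed, write α = 0.5s, β = 0.5s where s = α+β.
Need P(θ < 0.31) = 0.2 under Beta(0.5s, 0.5s). Normal approximation: (q−m)/√(m(1−m)/s) ≈ z_{0.2} = -0.842, so s ≈ 0.5·0.5·(-0.842)²/(0.31−0.5)² = 4.9.
At s = 4.9: P(θ<0.31) ≈ 0.203. Adjusting to match 0.2 gives s ≈ 5.01.
So α = 0.5·5.01 ≈ 2.50, β = 0.5·5.01 ≈ 2.50.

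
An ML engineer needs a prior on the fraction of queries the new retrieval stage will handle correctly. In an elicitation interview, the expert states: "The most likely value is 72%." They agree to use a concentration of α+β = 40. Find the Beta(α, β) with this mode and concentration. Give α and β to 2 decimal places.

For α,β > 1 the Beta mode is (α−1)/(α+β−2). With α+β = 40, the mode is (α−1)/38.
Set (α−1)/38 = 0.72 → α = 1 + 0.72·38 = 28.36.
β = 40 − α = 11.64.

α = 28.36, β = 11.64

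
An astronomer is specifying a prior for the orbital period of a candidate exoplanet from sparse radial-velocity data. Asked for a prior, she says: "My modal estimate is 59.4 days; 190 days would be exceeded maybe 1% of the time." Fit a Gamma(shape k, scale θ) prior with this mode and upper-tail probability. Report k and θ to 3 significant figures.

Gamma(k,θ) with k>1 has mode (k−1)θ, so θ = 59.4/(k−1).
Need P(X < 190) = 0.99 with θ tied to k this way. Start at k = 2, θ = 59.4: P(X<190) ≈ 0.829.
Too low — raise k to concentrate. Iterating converges to k ≈ 4.28.
Then θ = 59.4/(4.28−1) ≈ 18.1.

k ≈ 4.28, θ ≈ 18.1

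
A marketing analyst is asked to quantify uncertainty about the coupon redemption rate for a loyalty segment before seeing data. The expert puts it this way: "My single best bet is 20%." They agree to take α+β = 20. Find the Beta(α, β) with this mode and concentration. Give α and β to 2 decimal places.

For α,β > 1 the Beta mode is (α−1)/(α+β−2). With α+β = 20, the mode is (α−1)/18.
Set (α−1)/18 = 0.2 → α = 1 + 0.2·18 = 4.60.
β = 20 − α = 15.40.

α = 4.60, β = 15.40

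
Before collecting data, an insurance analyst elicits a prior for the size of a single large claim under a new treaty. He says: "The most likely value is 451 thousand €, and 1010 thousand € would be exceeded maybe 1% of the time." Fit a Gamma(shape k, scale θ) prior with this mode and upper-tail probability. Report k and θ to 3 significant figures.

k ≈ 8.39, θ ≈ 61

Gamma(k,θ) with k>1 has mode (k−1)θ, so θ = 451/(k−1).
Need P(X < 1010) = 0.99 with θ tied to k this way. Start at k = 2, θ = 451: P(X<1010) ≈ 0.655.
Too low — raise k to concentrate. Iterating converges to k ≈ 8.39.
Then θ = 451/(8.39−1) ≈ 61.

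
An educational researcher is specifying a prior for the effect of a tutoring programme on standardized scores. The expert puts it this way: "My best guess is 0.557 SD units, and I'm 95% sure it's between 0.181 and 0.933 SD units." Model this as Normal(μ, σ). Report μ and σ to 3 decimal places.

A symmetric 95% interval runs μ ± z·σ with z = 1.96.
Half-width = 0.376, so σ = 0.376/1.96 = 0.192.
μ is the stated best guess, 0.557.

μ = 0.557, σ = 0.192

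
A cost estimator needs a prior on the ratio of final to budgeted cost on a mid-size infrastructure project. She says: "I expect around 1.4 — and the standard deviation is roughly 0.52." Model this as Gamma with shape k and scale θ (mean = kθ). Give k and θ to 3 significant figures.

For Gamma(k, scale θ): mean = kθ, variance = kθ², so CV = 1/√k.
CV = SD/mean = 0.52/1.4 = 0.3714, hence k = 1/CV² = 7.25.
Then θ = mean/k = 1.4/7.25 = 0.193.

k ≈ 7.25, θ ≈ 0.193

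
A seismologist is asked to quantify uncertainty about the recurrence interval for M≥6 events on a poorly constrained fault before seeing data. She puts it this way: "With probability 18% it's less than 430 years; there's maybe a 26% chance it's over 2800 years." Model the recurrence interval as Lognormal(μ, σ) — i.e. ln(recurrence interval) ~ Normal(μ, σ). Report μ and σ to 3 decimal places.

μ ≈ 7.164, σ ≈ 1.202

If T ~ Lognormal(μ,σ) then ln T ~ Normal(μ,σ), so the p-quantile of ln T is μ + z_p·σ.
ln(430) = 6.064 and ln(2800) = 7.937; z_{0.18} = -0.9154, z_{0.74} = 0.6433.
σ = (7.937 − 6.064)/(0.6433 − (-0.9154)) = 1.202.
μ = 6.064 − (-0.9154)·1.202 = 7.164.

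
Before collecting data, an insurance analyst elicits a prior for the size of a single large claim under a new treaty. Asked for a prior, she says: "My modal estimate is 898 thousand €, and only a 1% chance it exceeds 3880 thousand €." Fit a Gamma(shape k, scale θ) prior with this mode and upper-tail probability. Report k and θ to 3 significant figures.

k ≈ 2.91, θ ≈ 470

Gamma(k,θ) with k>1 has mode (k−1)θ, so θ = 898/(k−1).
Need P(X < 3880) = 0.99 with θ tied to k this way. Start at k = 2, θ = 898: P(X<3880) ≈ 0.929.
Too low — raise k to concentrate. Iterating converges to k ≈ 2.91.
Then θ = 898/(2.91−1) ≈ 470.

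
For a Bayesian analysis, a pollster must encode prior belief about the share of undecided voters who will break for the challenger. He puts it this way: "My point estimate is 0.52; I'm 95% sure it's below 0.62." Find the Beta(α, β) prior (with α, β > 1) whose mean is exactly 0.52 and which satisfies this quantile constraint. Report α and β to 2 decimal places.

With mean 0.52 fixed, write α = 0.52s, β = 0.48s where s = α+β.
Need P(θ < 0.62) = 0.95 under Beta(0.52s, 0.48s). Normal approximation: (q−m)/√(m(1−m)/s) ≈ z_{0.95} = 1.64, so s ≈ 0.52·0.48·(1.64)²/(0.62−0.52)² = 67.5.
At s = 67.5: P(θ<0.62) ≈ 0.952. Adjusting to match 0.95 gives s ≈ 66.20.
So α = 0.52·66.20 ≈ 34.42, β = 0.48·66.20 ≈ 31.77.

α ≈ 34.42, β ≈ 31.77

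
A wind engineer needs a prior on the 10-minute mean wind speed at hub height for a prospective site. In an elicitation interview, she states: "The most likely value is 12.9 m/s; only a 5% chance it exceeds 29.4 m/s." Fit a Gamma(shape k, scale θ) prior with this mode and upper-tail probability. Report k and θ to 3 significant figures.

Gamma(k,θ) with k>1 has mode (k−1)θ, so θ = 12.9/(k−1).
Need P(X < 29.4) = 0.95 with θ tied to k this way. Start at k = 2, θ = 12.9: P(X<29.4) ≈ 0.664.
Too low — raise k to concentrate. Iterating converges to k ≈ 5.04.
Then θ = 12.9/(5.04−1) ≈ 3.19.

k ≈ 5.04, θ ≈ 3.19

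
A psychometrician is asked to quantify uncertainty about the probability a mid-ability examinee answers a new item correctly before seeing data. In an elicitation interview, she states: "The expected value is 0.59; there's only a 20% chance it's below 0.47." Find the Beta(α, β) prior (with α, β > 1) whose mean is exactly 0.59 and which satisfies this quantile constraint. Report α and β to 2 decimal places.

α ≈ 6.92, β ≈ 4.81

With mean 0.59 fixed, write α = 0.59s, β = 0.41s where s = α+β.
Need P(θ < 0.47) = 0.2 under Beta(0.59s, 0.41s). Normal approximation: (q−m)/√(m(1−m)/s) ≈ z_{0.2} = -0.842, so s ≈ 0.59·0.41·(-0.842)²/(0.47−0.59)² = 11.9.
At s = 11.9: P(θ<0.47) ≈ 0.198. Adjusting to match 0.2 gives s ≈ 11.72.
So α = 0.59·11.72 ≈ 6.92, β = 0.41·11.72 ≈ 4.81.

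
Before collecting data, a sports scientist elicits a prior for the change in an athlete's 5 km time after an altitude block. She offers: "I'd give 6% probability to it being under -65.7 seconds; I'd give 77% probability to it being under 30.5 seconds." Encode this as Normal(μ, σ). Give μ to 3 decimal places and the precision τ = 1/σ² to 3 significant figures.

For Normal(μ,σ), the p-quantile is μ + z_p·σ. Here z_{0.06} = -1.555, z_{0.77} = 0.7388.
So -65.7 = μ − 1.555σ and 30.5 = μ + 0.7388σ.
Subtracting: σ = (30.5 − -65.7)/(0.7388 − (-1.555)) = 41.942.
Then μ = -65.7 − (-1.555)·41.942 = -0.489.
Precision τ = 1/σ² = 1/41.94² = 0.000568.

μ = -0.489, τ = 0.000568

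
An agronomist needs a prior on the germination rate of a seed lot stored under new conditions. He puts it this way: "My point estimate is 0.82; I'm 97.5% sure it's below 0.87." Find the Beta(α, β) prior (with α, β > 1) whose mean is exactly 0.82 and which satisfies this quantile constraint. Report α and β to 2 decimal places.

With mean 0.82 fixed, write α = 0.82s, β = 0.18s where s = α+β.
Need P(θ < 0.87) = 0.975 under Beta(0.82s, 0.18s). Normal approximation: (q−m)/√(m(1−m)/s) ≈ z_{0.975} = 1.96, so s ≈ 0.82·0.18·(1.96)²/(0.87−0.82)² = 226.8.
At s = 226.8: P(θ<0.87) ≈ 0.982. Adjusting to match 0.975 gives s ≈ 199.68.
So α = 0.82·199.68 ≈ 163.74, β = 0.18·199.68 ≈ 35.94.

α ≈ 163.74, β ≈ 35.94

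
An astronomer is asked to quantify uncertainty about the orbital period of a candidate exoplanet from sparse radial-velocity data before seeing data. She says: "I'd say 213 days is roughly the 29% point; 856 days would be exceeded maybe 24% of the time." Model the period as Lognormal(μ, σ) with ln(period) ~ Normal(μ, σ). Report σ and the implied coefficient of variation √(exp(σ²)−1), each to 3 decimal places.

σ ≈ 1.104, CV ≈ 1.544

If T ~ Lognormal(μ,σ) then ln T ~ Normal(μ,σ), so the p-quantile of ln T is μ + z_p·σ.
ln(213) = 5.361 and ln(856) = 6.752; z_{0.29} = -0.5534, z_{0.76} = 0.7063.
σ = (6.752 − 5.361)/(0.7063 − (-0.5534)) = 1.104.
μ = 5.361 − (-0.5534)·1.104 = 5.972.
CV = √(exp(σ²)−1) = √(exp(1.2193)−1) = 1.544.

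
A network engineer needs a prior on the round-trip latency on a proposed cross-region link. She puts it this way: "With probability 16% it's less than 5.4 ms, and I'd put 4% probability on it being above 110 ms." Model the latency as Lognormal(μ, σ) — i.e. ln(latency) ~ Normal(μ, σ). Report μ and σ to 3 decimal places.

μ ≈ 2.778, σ ≈ 1.098

If T ~ Lognormal(μ,σ) then ln T ~ Normal(μ,σ), so the p-quantile of ln T is μ + z_p·σ.
ln(5.4) = 1.686 and ln(110) = 4.7; z_{0.16} = -0.9945, z_{0.96} = 1.751.
σ = (4.7 − 1.686)/(1.751 − (-0.9945)) = 1.098.
μ = 1.686 − (-0.9945)·1.098 = 2.778.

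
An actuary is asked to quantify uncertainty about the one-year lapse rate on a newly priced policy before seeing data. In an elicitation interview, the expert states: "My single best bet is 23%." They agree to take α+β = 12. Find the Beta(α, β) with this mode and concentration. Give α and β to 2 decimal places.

α = 3.30, β = 8.70

For α,β > 1 the Beta mode is (α−1)/(α+β−2). With α+β = 12, the mode is (α−1)/10.
Set (α−1)/10 = 0.23 → α = 1 + 0.23·10 = 3.30.
β = 12 − α = 8.70.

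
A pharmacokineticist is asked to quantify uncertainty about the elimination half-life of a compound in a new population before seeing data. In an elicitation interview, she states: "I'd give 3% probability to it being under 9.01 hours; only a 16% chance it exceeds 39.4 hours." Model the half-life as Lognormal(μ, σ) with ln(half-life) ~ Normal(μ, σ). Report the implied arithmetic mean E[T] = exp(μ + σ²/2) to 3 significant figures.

E[T] ≈ 27 hours

If T ~ Lognormal(μ,σ) then ln T ~ Normal(μ,σ), so the p-quantile of ln T is μ + z_p·σ.
ln(9.01) = 2.198 and ln(39.4) = 3.674; z_{0.03} = -1.881, z_{0.84} = 0.9945.
σ = (3.674 − 2.198)/(0.9945 − (-1.881)) = 0.513.
μ = 2.198 − (-1.881)·0.513 = 3.163.
E[T] = exp(μ + σ²/2) = exp(3.163 + 0.1317) = 27 hours.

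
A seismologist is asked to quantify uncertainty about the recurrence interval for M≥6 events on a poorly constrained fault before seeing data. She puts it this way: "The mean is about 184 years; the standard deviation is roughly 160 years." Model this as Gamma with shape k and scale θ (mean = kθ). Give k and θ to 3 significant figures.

For Gamma(k, scale θ): mean = kθ, variance = kθ², so CV = 1/√k.
CV = SD/mean = 160/184 = 0.8696, hence k = 1/CV² = 1.32.
Then θ = mean/k = 184/1.32 = 139.

k ≈ 1.32, θ ≈ 139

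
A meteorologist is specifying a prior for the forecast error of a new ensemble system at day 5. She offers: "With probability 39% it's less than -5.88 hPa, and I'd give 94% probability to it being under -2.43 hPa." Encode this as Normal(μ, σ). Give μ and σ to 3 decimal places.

μ = -5.355, σ = 1.881

The p-quantile of Normal(μ,σ) is μ + z_p·σ, with z_{0.39} = -0.2793 and z_{0.94} = 1.555.
Eliminate σ: μ = (z₂·x₁ − z₁·x₂)/(z₂ − z₁) = (1.555·-5.88 − (-0.2793)·-2.43)/1.834 = -5.355.
Then σ = (x₂ − x₁)/(z₂ − z₁) = (-2.43 − -5.88)/1.834 = 1.881.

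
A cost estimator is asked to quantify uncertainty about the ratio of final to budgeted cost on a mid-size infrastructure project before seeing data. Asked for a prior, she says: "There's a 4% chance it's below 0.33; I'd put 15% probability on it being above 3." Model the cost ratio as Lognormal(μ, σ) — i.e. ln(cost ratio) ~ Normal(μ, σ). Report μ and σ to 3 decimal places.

μ ≈ 0.278, σ ≈ 0.792

If T ~ Lognormal(μ,σ) then ln T ~ Normal(μ,σ), so the p-quantile of ln T is μ + z_p·σ.
ln(0.33) = -1.109 and ln(3) = 1.099; z_{0.04} = -1.751, z_{0.85} = 1.036.
σ = (1.099 − -1.109)/(1.036 − (-1.751)) = 0.792.
μ = -1.109 − (-1.751)·0.792 = 0.278.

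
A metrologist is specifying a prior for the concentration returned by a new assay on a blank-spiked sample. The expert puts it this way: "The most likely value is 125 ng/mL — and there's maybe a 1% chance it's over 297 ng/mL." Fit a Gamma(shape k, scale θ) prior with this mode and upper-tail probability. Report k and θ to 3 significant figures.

Gamma(k,θ) with k>1 has mode (k−1)θ, so θ = 125/(k−1).
Need P(X < 297) = 0.99 with θ tied to k this way. Start at k = 2, θ = 125: P(X<297) ≈ 0.686.
Too low — raise k to concentrate. Iterating converges to k ≈ 7.34.
Then θ = 125/(7.34−1) ≈ 19.7.

k ≈ 7.34, θ ≈ 19.7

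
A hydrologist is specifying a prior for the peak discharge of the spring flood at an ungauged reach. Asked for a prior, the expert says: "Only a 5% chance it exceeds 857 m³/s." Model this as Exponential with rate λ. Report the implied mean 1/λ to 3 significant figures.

P(T > 857.0) = e^(−λ·857.0) = 0.05, so λ = −ln(0.05)/857.0 = 0.0035.
Mean = 1/λ = 286 m³/s.

mean ≈ 286 m³/s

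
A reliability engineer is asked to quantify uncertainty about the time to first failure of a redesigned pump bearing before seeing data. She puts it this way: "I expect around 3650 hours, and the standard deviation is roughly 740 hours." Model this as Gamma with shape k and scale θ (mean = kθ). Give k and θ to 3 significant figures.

k ≈ 24.3, θ ≈ 150

For Gamma(k, scale θ): mean = kθ, variance = kθ², so CV = 1/√k.
CV = SD/mean = 740/3650 = 0.2027, hence k = 1/CV² = 24.3.
Then θ = mean/k = 3650/24.3 = 150.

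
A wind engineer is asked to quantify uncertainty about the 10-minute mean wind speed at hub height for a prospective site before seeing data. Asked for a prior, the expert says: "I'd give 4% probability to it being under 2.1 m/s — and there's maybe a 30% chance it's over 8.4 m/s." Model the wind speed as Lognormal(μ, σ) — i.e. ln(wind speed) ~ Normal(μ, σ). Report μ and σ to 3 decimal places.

If T ~ Lognormal(μ,σ) then ln T ~ Normal(μ,σ), so the p-quantile of ln T is μ + z_p·σ.
ln(2.1) = 0.7419 and ln(8.4) = 2.128; z_{0.04} = -1.751, z_{0.7} = 0.5244.
σ = (2.128 − 0.7419)/(0.5244 − (-1.751)) = 0.609.
μ = 0.7419 − (-1.751)·0.609 = 1.809.

μ ≈ 1.809, σ ≈ 0.609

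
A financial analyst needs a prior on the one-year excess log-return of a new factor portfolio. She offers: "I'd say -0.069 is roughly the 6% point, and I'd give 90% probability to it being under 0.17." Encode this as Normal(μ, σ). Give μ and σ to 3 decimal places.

For Normal(μ,σ), the p-quantile is μ + z_p·σ. Here z_{0.06} = -1.555, z_{0.9} = 1.282.
So -0.069 = μ − 1.555σ and 0.17 = μ + 1.282σ.
Subtracting: σ = (0.17 − -0.069)/(1.282 − (-1.555)) = 0.084.
Then μ = -0.069 − (-1.555)·0.084 = 0.062.

μ = 0.062, σ = 0.084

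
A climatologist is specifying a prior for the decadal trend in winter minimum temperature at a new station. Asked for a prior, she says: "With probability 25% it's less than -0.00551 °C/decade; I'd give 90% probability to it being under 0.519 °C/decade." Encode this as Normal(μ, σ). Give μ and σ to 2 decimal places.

μ = 0.18, σ = 0.27

For Normal(μ,σ), the p-quantile is μ + z_p·σ. Here z_{0.25} = -0.6745, z_{0.9} = 1.282.
So -0.00551 = μ − 0.6745σ and 0.519 = μ + 1.282σ.
Subtracting: σ = (0.519 − -0.00551)/(1.282 − (-0.6745)) = 0.27.
Then μ = -0.00551 − (-0.6745)·0.27 = 0.18.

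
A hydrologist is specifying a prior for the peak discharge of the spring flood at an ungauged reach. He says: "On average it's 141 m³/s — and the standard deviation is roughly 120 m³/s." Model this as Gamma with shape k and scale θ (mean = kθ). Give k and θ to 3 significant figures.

For Gamma(k, scale θ): mean = kθ, variance = kθ², so CV = 1/√k.
CV = SD/mean = 120/141 = 0.8511, hence k = 1/CV² = 1.38.
Then θ = mean/k = 141/1.38 = 102.

k ≈ 1.38, θ ≈ 102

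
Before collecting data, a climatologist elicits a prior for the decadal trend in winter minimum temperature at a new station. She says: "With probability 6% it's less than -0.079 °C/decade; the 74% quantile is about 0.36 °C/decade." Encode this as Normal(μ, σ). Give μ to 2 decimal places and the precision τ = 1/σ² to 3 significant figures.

The p-quantile of Normal(μ,σ) is μ + z_p·σ, with z_{0.06} = -1.555 and z_{0.74} = 0.6433.
Eliminate σ: μ = (z₂·x₁ − z₁·x₂)/(z₂ − z₁) = (0.6433·-0.079 − (-1.555)·0.36)/2.198 = 0.23.
Then σ = (x₂ − x₁)/(z₂ − z₁) = (0.36 − -0.079)/2.198 = 0.20.
Precision τ = 1/σ² = 1/0.1997² = 25.1.

μ = 0.23, τ = 25.1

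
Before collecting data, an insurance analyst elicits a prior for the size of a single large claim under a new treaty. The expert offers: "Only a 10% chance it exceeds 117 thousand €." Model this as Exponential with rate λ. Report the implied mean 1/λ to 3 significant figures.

P(T > 117.0) = e^(−λ·117.0) = 0.1, so λ = −ln(0.1)/117.0 = 0.0197.
Mean = 1/λ = 50.8 thousand €.

mean ≈ 50.8 thousand €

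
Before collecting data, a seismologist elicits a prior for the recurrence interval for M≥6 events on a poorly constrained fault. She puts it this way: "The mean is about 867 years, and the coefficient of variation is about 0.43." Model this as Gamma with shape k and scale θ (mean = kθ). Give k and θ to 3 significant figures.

For Gamma(k, scale θ): mean = kθ, variance = kθ², so CV = 1/√k.
CV = 0.43, hence k = 1/CV² = 5.41.
Then θ = mean/k = 867/5.41 = 160.

k ≈ 5.41, θ ≈ 160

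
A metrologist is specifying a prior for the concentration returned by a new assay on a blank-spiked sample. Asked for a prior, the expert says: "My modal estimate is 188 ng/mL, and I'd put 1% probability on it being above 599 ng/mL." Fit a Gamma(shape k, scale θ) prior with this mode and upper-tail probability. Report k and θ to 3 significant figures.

k ≈ 4.3, θ ≈ 56.9

Gamma(k,θ) with k>1 has mode (k−1)θ, so θ = 188/(k−1).
Need P(X < 599) = 0.99 with θ tied to k this way. Start at k = 2, θ = 188: P(X<599) ≈ 0.827.
Too low — raise k to concentrate. Iterating converges to k ≈ 4.3.
Then θ = 188/(4.3−1) ≈ 56.9.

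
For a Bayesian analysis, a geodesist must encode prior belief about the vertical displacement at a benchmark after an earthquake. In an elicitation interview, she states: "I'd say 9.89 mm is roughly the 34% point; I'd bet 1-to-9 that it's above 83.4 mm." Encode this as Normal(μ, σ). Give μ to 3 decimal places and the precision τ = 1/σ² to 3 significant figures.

μ = 27.788, τ = 0.000531

For Normal(μ,σ), the p-quantile is μ + z_p·σ. Here z_{0.34} = -0.4125, z_{0.9} = 1.282.
So 9.89 = μ − 0.4125σ and 83.4 = μ + 1.282σ.
Subtracting: σ = (83.4 − 9.89)/(1.282 − (-0.4125)) = 43.394.
Then μ = 9.89 − (-0.4125)·43.394 = 27.788.
Precision τ = 1/σ² = 1/43.39² = 0.000531.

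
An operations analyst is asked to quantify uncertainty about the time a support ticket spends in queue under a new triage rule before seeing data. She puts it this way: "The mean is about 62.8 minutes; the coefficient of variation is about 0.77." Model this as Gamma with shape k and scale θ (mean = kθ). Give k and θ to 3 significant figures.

For Gamma(k, scale θ): mean = kθ, variance = kθ², so CV = 1/√k.
CV = 0.77, hence k = 1/CV² = 1.69.
Then θ = mean/k = 62.8/1.69 = 37.2.

k ≈ 1.69, θ ≈ 37.2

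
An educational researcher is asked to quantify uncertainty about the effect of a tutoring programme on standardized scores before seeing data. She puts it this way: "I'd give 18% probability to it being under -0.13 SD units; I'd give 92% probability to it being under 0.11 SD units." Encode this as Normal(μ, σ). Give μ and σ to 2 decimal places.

The p-quantile of Normal(μ,σ) is μ + z_p·σ, with z_{0.18} = -0.9154 and z_{0.92} = 1.405.
Eliminate σ: μ = (z₂·x₁ − z₁·x₂)/(z₂ − z₁) = (1.405·-0.13 − (-0.9154)·0.11)/2.32 = -0.04.
Then σ = (x₂ − x₁)/(z₂ − z₁) = (0.11 − -0.13)/2.32 = 0.10.

μ = -0.04, σ = 0.10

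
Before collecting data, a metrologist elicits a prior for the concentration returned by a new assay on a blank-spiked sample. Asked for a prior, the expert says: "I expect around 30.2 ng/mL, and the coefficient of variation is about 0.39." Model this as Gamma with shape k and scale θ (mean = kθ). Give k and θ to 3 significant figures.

For Gamma(k, scale θ): mean = kθ, variance = kθ², so CV = 1/√k.
CV = 0.39, hence k = 1/CV² = 6.57.
Then θ = mean/k = 30.2/6.57 = 4.59.

k ≈ 6.57, θ ≈ 4.59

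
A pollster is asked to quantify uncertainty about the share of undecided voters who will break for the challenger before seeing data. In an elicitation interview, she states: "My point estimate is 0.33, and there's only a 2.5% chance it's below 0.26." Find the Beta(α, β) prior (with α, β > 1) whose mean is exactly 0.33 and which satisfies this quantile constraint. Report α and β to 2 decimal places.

With mean 0.33 fixed, write α = 0.33s, β = 0.67s where s = α+β.
Need P(θ < 0.26) = 0.025 under Beta(0.33s, 0.67s). Normal approximation: (q−m)/√(m(1−m)/s) ≈ z_{0.025} = -1.96, so s ≈ 0.33·0.67·(-1.96)²/(0.26−0.33)² = 173.3.
At s = 173.3: P(θ<0.26) ≈ 0.021. Adjusting to match 0.025 gives s ≈ 162.39.
So α = 0.33·162.39 ≈ 53.59, β = 0.67·162.39 ≈ 108.80.

α ≈ 53.59, β ≈ 108.80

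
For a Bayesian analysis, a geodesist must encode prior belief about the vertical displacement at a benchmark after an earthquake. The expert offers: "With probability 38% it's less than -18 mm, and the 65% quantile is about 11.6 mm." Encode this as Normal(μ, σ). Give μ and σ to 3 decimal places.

For Normal(μ,σ), the p-quantile is μ + z_p·σ. Here z_{0.38} = -0.3055, z_{0.65} = 0.3853.
So -18 = μ − 0.3055σ and 11.6 = μ + 0.3853σ.
Subtracting: σ = (11.6 − -18)/(0.3853 − (-0.3055)) = 42.849.
Then μ = -18 − (-0.3055)·42.849 = -4.911.

μ = -4.911, σ = 42.849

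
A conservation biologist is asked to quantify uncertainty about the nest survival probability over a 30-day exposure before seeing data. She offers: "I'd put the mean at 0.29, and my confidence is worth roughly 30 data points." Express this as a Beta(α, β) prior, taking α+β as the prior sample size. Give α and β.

α = 8.7, β = 21.3

Under the effective-sample-size interpretation, Beta(α, β) has prior mean α/(α+β) and prior sample size α+β.
So α+β = 30 and α/(α+β) = 0.29, giving α = 0.29·30 = 8.7 and β = 30 − 8.7 = 21.3.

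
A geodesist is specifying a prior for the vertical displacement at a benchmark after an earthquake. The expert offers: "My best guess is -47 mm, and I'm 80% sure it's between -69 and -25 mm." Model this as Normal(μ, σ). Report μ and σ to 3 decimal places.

μ = -47.000, σ = 17.167

A symmetric 80% interval runs μ ± z·σ with z = 1.282.
Half-width = 22, so σ = 22/1.282 = 17.167.
μ is the stated best guess, -47.000.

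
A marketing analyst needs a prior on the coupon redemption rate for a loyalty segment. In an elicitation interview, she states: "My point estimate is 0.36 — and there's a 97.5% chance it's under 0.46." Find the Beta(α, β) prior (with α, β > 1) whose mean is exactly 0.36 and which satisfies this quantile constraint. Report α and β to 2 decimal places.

α ≈ 33.24, β ≈ 59.09

With mean 0.36 fixed, write α = 0.36s, β = 0.64s where s = α+β.
Need P(θ < 0.46) = 0.975 under Beta(0.36s, 0.64s). Normal approximation: (q−m)/√(m(1−m)/s) ≈ z_{0.975} = 1.96, so s ≈ 0.36·0.64·(1.96)²/(0.46−0.36)² = 88.5.
At s = 88.5: P(θ<0.46) ≈ 0.973. Adjusting to match 0.975 gives s ≈ 92.32.
So α = 0.36·92.32 ≈ 33.24, β = 0.64·92.32 ≈ 59.09.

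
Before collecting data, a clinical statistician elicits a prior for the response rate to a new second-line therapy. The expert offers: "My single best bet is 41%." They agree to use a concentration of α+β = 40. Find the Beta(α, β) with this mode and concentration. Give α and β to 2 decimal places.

α = 16.58, β = 23.42

For α,β > 1 the Beta mode is (α−1)/(α+β−2). With α+β = 40, the mode is (α−1)/38.
Set (α−1)/38 = 0.41 → α = 1 + 0.41·38 = 16.58.
β = 40 − α = 23.42.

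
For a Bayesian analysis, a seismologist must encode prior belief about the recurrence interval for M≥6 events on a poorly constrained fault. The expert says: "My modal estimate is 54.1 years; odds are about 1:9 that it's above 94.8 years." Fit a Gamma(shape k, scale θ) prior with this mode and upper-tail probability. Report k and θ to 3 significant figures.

Gamma(k,θ) with k>1 has mode (k−1)θ, so θ = 54.1/(k−1).
Need P(X < 94.8) = 0.9 with θ tied to k this way. Start at k = 2, θ = 54.1: P(X<94.8) ≈ 0.523.
Too low — raise k to concentrate. Iterating converges to k ≈ 7.04.
Then θ = 54.1/(7.04−1) ≈ 8.96.

k ≈ 7.04, θ ≈ 8.96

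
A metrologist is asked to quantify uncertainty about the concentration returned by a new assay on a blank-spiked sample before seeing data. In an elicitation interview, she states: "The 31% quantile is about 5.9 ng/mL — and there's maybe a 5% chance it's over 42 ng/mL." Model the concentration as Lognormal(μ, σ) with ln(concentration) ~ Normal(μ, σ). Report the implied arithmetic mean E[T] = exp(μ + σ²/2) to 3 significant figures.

E[T] ≈ 14.2 ng/mL

If T ~ Lognormal(μ,σ) then ln T ~ Normal(μ,σ), so the p-quantile of ln T is μ + z_p·σ.
ln(5.9) = 1.775 and ln(42) = 3.738; z_{0.31} = -0.4959, z_{0.95} = 1.645.
σ = (3.738 − 1.775)/(1.645 − (-0.4959)) = 0.917.
μ = 1.775 − (-0.4959)·0.917 = 2.230.
E[T] = exp(μ + σ²/2) = exp(2.230 + 0.4203) = 14.2 ng/mL.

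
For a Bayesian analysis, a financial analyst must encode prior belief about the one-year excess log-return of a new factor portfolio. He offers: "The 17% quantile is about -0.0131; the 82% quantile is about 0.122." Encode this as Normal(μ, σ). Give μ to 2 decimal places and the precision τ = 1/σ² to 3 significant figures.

For Normal(μ,σ), the p-quantile is μ + z_p·σ. Here z_{0.17} = -0.9542, z_{0.82} = 0.9154.
So -0.0131 = μ − 0.9542σ and 0.122 = μ + 0.9154σ.
Subtracting: σ = (0.122 − -0.0131)/(0.9154 − (-0.9542)) = 0.07.
Then μ = -0.0131 − (-0.9542)·0.07 = 0.06.
Precision τ = 1/σ² = 1/0.07226² = 191.

μ = 0.06, τ = 191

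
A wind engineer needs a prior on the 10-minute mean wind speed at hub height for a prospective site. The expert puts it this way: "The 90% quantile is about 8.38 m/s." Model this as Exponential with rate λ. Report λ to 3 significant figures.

λ ≈ 0.275

P(T < 8.38) = 1 − e^(−λ·8.38) = 0.9, so λ = −ln(1−0.9)/8.38 = −ln(0.1)/8.38 = 0.275.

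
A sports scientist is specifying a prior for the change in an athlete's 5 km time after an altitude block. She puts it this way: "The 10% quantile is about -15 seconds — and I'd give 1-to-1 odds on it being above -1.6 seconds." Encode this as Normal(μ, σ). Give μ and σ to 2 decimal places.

The p-quantile of Normal(μ,σ) is μ + z_p·σ, with z_{0.1} = -1.282 and z_{0.5} = 0.
Eliminate σ: μ = (z₂·x₁ − z₁·x₂)/(z₂ − z₁) = (0·-15 − (-1.282)·-1.6)/1.282 = -1.60.
Then σ = (x₂ − x₁)/(z₂ − z₁) = (-1.6 − -15)/1.282 = 10.46.

μ = -1.60, σ = 10.46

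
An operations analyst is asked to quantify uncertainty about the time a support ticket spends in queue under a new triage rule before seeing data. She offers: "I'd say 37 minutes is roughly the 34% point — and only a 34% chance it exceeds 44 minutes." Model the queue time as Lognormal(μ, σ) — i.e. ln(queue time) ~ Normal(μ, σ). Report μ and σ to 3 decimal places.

μ ≈ 3.698, σ ≈ 0.210

If T ~ Lognormal(μ,σ) then ln T ~ Normal(μ,σ), so the p-quantile of ln T is μ + z_p·σ.
ln(37) = 3.611 and ln(44) = 3.784; z_{0.34} = -0.4125, z_{0.66} = 0.4125.
σ = (3.784 − 3.611)/(0.4125 − (-0.4125)) = 0.210.
μ = 3.611 − (-0.4125)·0.210 = 3.698.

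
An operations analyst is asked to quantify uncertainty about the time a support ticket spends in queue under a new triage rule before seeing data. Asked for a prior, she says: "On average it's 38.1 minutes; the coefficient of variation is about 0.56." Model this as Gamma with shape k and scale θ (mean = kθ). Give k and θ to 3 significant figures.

For Gamma(k, scale θ): mean = kθ, variance = kθ², so CV = 1/√k.
CV = 0.56, hence k = 1/CV² = 3.19.
Then θ = mean/k = 38.1/3.19 = 11.9.

k ≈ 3.19, θ ≈ 11.9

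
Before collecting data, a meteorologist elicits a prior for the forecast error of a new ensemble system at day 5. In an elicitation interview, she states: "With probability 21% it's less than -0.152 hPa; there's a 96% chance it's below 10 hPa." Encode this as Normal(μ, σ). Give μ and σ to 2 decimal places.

For Normal(μ,σ), the p-quantile is μ + z_p·σ. Here z_{0.21} = -0.8064, z_{0.96} = 1.751.
So -0.152 = μ − 0.8064σ and 10 = μ + 1.751σ.
Subtracting: σ = (10 − -0.152)/(1.751 − (-0.8064)) = 3.97.
Then μ = -0.152 − (-0.8064)·3.97 = 3.05.

μ = 3.05, σ = 3.97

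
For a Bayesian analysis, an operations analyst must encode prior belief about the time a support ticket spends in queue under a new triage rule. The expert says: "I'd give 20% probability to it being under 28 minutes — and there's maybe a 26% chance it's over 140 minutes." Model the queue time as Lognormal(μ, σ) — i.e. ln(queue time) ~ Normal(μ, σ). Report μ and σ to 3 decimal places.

μ ≈ 4.244, σ ≈ 1.084

If T ~ Lognormal(μ,σ) then ln T ~ Normal(μ,σ), so the p-quantile of ln T is μ + z_p·σ.
ln(28) = 3.332 and ln(140) = 4.942; z_{0.2} = -0.8416, z_{0.74} = 0.6433.
σ = (4.942 − 3.332)/(0.6433 − (-0.8416)) = 1.084.
μ = 3.332 − (-0.8416)·1.084 = 4.244.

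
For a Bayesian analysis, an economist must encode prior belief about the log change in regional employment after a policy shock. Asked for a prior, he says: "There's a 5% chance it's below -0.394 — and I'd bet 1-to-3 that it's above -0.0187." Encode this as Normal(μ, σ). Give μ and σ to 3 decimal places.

For Normal(μ,σ), the p-quantile is μ + z_p·σ. Here z_{0.05} = -1.645, z_{0.75} = 0.6745.
So -0.394 = μ − 1.645σ and -0.0187 = μ + 0.6745σ.
Subtracting: σ = (-0.0187 − -0.394)/(0.6745 − (-1.645)) = 0.162.
Then μ = -0.394 − (-1.645)·0.162 = -0.128.

μ = -0.128, σ = 0.162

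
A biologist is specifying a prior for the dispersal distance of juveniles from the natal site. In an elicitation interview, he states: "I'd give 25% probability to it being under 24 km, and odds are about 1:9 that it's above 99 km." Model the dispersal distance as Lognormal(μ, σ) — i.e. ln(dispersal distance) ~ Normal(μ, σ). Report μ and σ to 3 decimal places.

If T ~ Lognormal(μ,σ) then ln T ~ Normal(μ,σ), so the p-quantile of ln T is μ + z_p·σ.
ln(24) = 3.178 and ln(99) = 4.595; z_{0.25} = -0.6745, z_{0.9} = 1.282.
σ = (4.595 − 3.178)/(1.282 − (-0.6745)) = 0.724.
μ = 3.178 − (-0.6745)·0.724 = 3.667.

μ ≈ 3.667, σ ≈ 0.724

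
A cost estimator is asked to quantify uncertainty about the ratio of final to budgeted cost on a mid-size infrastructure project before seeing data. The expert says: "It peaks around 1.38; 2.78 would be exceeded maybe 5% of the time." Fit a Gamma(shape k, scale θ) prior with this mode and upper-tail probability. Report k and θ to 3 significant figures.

k ≈ 6.65, θ ≈ 0.244

Gamma(k,θ) with k>1 has mode (k−1)θ, so θ = 1.38/(k−1).
Need P(X < 2.78) = 0.95 with θ tied to k this way. Start at k = 2, θ = 1.38: P(X<2.78) ≈ 0.598.
Too low — raise k to concentrate. Iterating converges to k ≈ 6.65.
Then θ = 1.38/(6.65−1) ≈ 0.244.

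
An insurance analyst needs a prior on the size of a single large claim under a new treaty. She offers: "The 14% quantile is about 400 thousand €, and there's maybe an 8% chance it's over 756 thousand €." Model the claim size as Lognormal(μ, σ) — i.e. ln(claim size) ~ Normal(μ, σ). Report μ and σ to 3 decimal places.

If T ~ Lognormal(μ,σ) then ln T ~ Normal(μ,σ), so the p-quantile of ln T is μ + z_p·σ.
ln(400) = 5.991 and ln(756) = 6.628; z_{0.14} = -1.08, z_{0.92} = 1.405.
σ = (6.628 − 5.991)/(1.405 − (-1.08)) = 0.256.
μ = 5.991 − (-1.08)·0.256 = 6.268.

μ ≈ 6.268, σ ≈ 0.256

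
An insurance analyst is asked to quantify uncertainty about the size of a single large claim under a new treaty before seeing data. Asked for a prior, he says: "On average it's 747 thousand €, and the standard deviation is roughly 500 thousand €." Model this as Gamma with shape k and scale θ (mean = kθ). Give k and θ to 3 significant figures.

For Gamma(k, scale θ): mean = kθ, variance = kθ², so CV = 1/√k.
CV = SD/mean = 500/747 = 0.6693, hence k = 1/CV² = 2.23.
Then θ = mean/k = 747/2.23 = 335.

k ≈ 2.23, θ ≈ 335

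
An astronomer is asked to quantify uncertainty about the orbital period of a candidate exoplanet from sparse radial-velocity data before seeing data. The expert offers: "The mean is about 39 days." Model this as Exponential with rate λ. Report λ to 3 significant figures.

Exponential mean = 1/λ, so λ = 1/39.0 = 0.0256.

λ ≈ 0.0256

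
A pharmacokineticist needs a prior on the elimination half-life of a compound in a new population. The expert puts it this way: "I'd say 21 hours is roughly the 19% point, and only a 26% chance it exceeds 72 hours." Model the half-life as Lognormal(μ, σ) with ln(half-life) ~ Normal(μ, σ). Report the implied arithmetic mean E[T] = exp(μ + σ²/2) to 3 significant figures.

E[T] ≈ 59.4 hours

If T ~ Lognormal(μ,σ) then ln T ~ Normal(μ,σ), so the p-quantile of ln T is μ + z_p·σ.
ln(21) = 3.045 and ln(72) = 4.277; z_{0.19} = -0.8779, z_{0.74} = 0.6433.
σ = (4.277 − 3.045)/(0.6433 − (-0.8779)) = 0.810.
μ = 3.045 − (-0.8779)·0.810 = 3.756.
E[T] = exp(μ + σ²/2) = exp(3.756 + 0.3280) = 59.4 hours.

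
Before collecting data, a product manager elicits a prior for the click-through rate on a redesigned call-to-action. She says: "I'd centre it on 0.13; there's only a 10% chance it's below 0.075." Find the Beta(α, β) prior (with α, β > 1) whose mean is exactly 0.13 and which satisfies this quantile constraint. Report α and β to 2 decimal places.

α ≈ 6.93, β ≈ 46.38

With mean 0.13 fixed, write α = 0.13s, β = 0.87s where s = α+β.
Need P(θ < 0.075) = 0.1 under Beta(0.13s, 0.87s). Normal approximation: (q−m)/√(m(1−m)/s) ≈ z_{0.1} = -1.28, so s ≈ 0.13·0.87·(-1.28)²/(0.075−0.13)² = 61.4.
At s = 61.4: P(θ<0.075) ≈ 0.082. Adjusting to match 0.1 gives s ≈ 53.31.
So α = 0.13·53.31 ≈ 6.93, β = 0.87·53.31 ≈ 46.38.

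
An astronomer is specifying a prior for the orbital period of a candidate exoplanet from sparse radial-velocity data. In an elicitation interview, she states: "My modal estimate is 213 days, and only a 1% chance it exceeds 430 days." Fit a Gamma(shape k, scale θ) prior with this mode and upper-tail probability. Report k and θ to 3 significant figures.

Gamma(k,θ) with k>1 has mode (k−1)θ, so θ = 213/(k−1).
Need P(X < 430) = 0.99 with θ tied to k this way. Start at k = 2, θ = 213: P(X<430) ≈ 0.599.
Too low — raise k to concentrate. Iterating converges to k ≈ 10.9.
Then θ = 213/(10.9−1) ≈ 21.4.

k ≈ 10.9, θ ≈ 21.4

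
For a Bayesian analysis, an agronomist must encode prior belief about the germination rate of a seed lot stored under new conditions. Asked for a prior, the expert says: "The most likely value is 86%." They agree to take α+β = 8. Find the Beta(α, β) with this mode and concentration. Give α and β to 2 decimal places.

α = 6.16, β = 1.84

For α,β > 1 the Beta mode is (α−1)/(α+β−2). With α+β = 8, the mode is (α−1)/6.
Set (α−1)/6 = 0.86 → α = 1 + 0.86·6 = 6.16.
β = 8 − α = 1.84.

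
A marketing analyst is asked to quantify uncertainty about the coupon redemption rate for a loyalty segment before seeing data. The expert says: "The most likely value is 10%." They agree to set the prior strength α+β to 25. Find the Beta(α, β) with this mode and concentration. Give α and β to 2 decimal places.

For α,β > 1 the Beta mode is (α−1)/(α+β−2). With α+β = 25, the mode is (α−1)/23.
Set (α−1)/23 = 0.1 → α = 1 + 0.1·23 = 3.30.
β = 25 − α = 21.70.

α = 3.30, β = 21.70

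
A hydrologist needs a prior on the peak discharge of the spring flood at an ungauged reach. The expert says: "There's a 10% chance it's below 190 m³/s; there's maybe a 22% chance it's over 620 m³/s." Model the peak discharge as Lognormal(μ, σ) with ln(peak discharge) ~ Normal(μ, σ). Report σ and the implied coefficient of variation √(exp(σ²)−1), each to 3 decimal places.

If T ~ Lognormal(μ,σ) then ln T ~ Normal(μ,σ), so the p-quantile of ln T is μ + z_p·σ.
ln(190) = 5.247 and ln(620) = 6.43; z_{0.1} = -1.282, z_{0.78} = 0.7722.
σ = (6.43 − 5.247)/(0.7722 − (-1.282)) = 0.576.
μ = 5.247 − (-1.282)·0.576 = 5.985.
CV = √(exp(σ²)−1) = √(exp(0.3316)−1) = 0.627.

σ ≈ 0.576, CV ≈ 0.627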